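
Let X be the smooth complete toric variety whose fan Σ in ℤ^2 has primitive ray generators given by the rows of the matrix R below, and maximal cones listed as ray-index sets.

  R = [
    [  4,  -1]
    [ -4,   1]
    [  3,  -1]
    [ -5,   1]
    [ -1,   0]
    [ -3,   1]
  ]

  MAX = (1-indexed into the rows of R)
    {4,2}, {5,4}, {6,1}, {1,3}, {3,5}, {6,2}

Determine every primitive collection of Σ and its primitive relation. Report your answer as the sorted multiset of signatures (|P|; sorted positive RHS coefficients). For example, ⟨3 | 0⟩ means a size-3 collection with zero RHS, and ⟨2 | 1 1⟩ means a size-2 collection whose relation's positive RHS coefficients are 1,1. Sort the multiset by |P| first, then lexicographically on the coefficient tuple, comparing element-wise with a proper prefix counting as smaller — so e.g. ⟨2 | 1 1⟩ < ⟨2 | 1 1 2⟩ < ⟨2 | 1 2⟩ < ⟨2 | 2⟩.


Minimal non-faces — 9 found among 6 rays, 6 max cones:

  P={1,2}:  v_{1} + v_{2} = 0 ; sig = ⟨2 | 0⟩
  P={3,6}:  v_{3} + v_{6} = 0 ; sig = ⟨2 | 0⟩
  P={1,4}:  v_{1} + v_{4} = v_{5} ; sig = ⟨2 | 1⟩
  P={1,5}:  v_{1} + v_{5} = v_{3} ; sig = ⟨2 | 1⟩
  P={2,3}:  v_{2} + v_{3} = v_{5} ; sig = ⟨2 | 1⟩
  P={2,5}:  v_{2} + v_{5} = v_{4} ; sig = ⟨2 | 1⟩
  P={5,6}:  v_{5} + v_{6} = v_{2} ; sig = ⟨2 | 1⟩
  P={3,4}:  v_{3} + v_{4} = 2·v_{5} ; sig = ⟨2 | 2⟩
  P={4,6}:  v_{4} + v_{6} = 2·v_{2} ; sig = ⟨2 | 2⟩

Signatures (|P|; sorted positive RHS coefficients), sorted:
    ⟨2 | 0⟩
    ⟨2 | 0⟩
    ⟨2 | 1⟩
    ⟨2 | 1⟩
    ⟨2 | 1⟩
    ⟨2 | 1⟩
    ⟨2 | 1⟩
    ⟨2 | 2⟩
    ⟨2 | 2⟩


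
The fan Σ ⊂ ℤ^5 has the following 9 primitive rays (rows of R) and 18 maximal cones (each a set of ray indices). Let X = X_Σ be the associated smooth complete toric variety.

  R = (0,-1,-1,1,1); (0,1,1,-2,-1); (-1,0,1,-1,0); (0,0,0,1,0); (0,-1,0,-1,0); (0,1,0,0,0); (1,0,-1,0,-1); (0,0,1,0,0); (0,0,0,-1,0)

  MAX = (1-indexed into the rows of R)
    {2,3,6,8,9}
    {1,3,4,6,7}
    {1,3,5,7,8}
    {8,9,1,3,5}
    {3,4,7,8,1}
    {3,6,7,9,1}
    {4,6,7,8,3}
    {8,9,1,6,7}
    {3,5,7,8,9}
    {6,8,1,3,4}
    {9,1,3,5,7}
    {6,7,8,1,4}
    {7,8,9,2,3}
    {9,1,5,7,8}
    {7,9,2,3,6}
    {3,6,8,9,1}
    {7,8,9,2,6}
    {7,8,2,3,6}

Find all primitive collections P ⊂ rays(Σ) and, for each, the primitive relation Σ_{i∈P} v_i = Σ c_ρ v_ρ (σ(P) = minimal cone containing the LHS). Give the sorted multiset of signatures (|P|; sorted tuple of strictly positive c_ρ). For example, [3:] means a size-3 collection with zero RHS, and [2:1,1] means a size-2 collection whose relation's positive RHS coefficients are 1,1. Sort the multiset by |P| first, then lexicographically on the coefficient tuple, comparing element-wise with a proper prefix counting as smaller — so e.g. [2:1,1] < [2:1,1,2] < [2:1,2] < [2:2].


The 9 primitive collections of Σ (r=9, n=5):

  P = {4,9}:  v_{4} + v_{9} = 0 — sig = [2:]
  P = {1,2}:  v_{1} + v_{2} = v_{9} — sig = [2:1]
  P = {5,6}:  v_{5} + v_{6} = v_{9} — sig = [2:1]
  P = {2,4}:  v_{2} + v_{4} = v_{3} + v_{6} + v_{7} + v_{8} — sig = [2:1,1,1,1]
  P = {4,5}:  v_{4} + v_{5} = v_{1} + v_{3} + v_{7} + v_{8} — sig = [2:1,1,1,1]
  P = {2,5}:  v_{2} + v_{5} = v_{3} + v_{7} + v_{8} + 2·v_{9} — sig = [2:1,1,1,2]
  P = {1,3,6,7,8}:  v_{1} + v_{3} + v_{6} + v_{7} + v_{8} = 0 — sig = [5:]
  P = {1,3,7,8,9}:  v_{1} + v_{3} + v_{7} + v_{8} + v_{9} = v_{5} — sig = [5:1]
  P = {3,6,7,8,9}:  v_{3} + v_{6} + v_{7} + v_{8} + v_{9} = v_{2} — sig = [5:1]

Sorted signature multiset PRS(X):
[[2:], [2:1], [2:1], [2:1,1,1,1], [2:1,1,1,1], [2:1,1,1,2], [5:], [5:1], [5:1]]


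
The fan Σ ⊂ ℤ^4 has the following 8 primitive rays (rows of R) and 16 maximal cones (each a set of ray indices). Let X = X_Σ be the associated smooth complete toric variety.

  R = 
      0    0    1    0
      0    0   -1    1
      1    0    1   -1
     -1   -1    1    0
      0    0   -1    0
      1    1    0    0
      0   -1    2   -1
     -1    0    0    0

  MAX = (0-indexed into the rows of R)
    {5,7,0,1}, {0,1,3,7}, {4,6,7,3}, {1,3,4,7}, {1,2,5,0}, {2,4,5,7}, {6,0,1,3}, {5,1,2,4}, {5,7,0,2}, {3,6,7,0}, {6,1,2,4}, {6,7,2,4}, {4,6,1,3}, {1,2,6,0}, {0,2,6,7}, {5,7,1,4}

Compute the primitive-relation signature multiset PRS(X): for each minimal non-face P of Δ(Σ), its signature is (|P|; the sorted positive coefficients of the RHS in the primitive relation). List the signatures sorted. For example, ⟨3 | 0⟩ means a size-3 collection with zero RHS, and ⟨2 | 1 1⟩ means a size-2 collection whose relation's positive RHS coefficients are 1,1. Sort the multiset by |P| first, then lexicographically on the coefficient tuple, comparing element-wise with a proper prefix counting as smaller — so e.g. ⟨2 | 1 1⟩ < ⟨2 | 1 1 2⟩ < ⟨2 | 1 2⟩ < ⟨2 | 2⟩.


Primitive collections (6):

  {0,4}:  v_{0} + v_{4} = 0 ; sig = ⟨2 | 0⟩
  {2,3}:  v_{2} + v_{3} = v_{6} ; sig = ⟨2 | 1⟩
  {3,5}:  v_{3} + v_{5} = v_{0} ; sig = ⟨2 | 1⟩
  {5,6}:  v_{5} + v_{6} = v_{0} + v_{2} ; sig = ⟨2 | 1 1⟩
  {1,2,7}:  v_{1} + v_{2} + v_{7} = 0 ; sig = ⟨3 | 0⟩
  {1,6,7}:  v_{1} + v_{6} + v_{7} = v_{3} ; sig = ⟨3 | 1⟩

Sorted signature multiset PRS(X):
{ ⟨2 | 0⟩,  ⟨2 | 1⟩ ×2,  ⟨2 | 1 1⟩,  ⟨3 | 0⟩,  ⟨3 | 1⟩ }


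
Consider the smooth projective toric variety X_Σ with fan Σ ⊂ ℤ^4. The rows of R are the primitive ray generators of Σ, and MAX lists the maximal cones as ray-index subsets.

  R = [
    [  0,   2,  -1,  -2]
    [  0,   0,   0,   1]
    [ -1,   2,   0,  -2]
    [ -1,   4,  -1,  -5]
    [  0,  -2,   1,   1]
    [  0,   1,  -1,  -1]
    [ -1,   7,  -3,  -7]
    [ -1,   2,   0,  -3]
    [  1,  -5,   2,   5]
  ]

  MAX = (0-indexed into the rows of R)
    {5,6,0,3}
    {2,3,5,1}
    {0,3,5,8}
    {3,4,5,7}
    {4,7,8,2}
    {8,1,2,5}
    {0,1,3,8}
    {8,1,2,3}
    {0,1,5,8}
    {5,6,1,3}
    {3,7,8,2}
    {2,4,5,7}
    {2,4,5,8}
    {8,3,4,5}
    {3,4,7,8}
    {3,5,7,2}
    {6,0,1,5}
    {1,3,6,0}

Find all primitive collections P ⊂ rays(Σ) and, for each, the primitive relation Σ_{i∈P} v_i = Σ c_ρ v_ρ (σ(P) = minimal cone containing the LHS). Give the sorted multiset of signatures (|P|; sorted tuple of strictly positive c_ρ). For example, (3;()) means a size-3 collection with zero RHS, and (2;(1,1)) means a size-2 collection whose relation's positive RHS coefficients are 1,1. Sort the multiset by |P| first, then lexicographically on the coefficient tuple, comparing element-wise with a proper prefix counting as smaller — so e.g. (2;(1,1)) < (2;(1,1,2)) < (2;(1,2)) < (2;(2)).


Primitive collections (14):

  P = {0,7}:  v_{0} + v_{7} = v_{3}  ⇒ sig = (2;(1))
  P = {1,7}:  v_{1} + v_{7} = v_{2}  ⇒ sig = (2;(1))
  P = {6,8}:  v_{6} + v_{8} = v_{0}  ⇒ sig = (2;(1))
  P = {0,2}:  v_{0} + v_{2} = v_{1} + v_{3}  ⇒ sig = (2;(1,1))
  P = {4,6}:  v_{4} + v_{6} = v_{3} + v_{5}  ⇒ sig = (2;(1,1))
  P = {0,4}:  v_{0} + v_{4} = v_{3} + v_{5} + v_{8}  ⇒ sig = (2;(1,1,1))
  P = {1,4}:  v_{1} + v_{4} = v_{2} + v_{5} + v_{8}  ⇒ sig = (2;(1,1,1))
  P = {6,7}:  v_{6} + v_{7} = v_{1} + 2·v_{3} + v_{5}  ⇒ sig = (2;(1,1,2))
  P = {2,6}:  v_{2} + v_{6} = 2·v_{1} + 2·v_{3} + v_{5}  ⇒ sig = (2;(1,2,2))
  P = {5,7,8}:  v_{5} + v_{7} + v_{8} = v_{4}  ⇒ sig = (3;(1))
  P = {2,3,4}:  v_{2} + v_{3} + v_{4} = 2·v_{7}  ⇒ sig = (3;(2))
  P = {1,3,5,8}:  v_{1} + v_{3} + v_{5} + v_{8} = 0  ⇒ sig = (4;())
  P = {0,1,3,5}:  v_{0} + v_{1} + v_{3} + v_{5} = v_{6}  ⇒ sig = (4;(1))
  P = {2,3,5,8}:  v_{2} + v_{3} + v_{5} + v_{8} = v_{7}  ⇒ sig = (4;(1))

so the primitive-relation signature multiset is
    |P|=2: 9 collections, coeffs (1), (1), (1), (1,1), (1,1), (1,1,1), (1,1,1), (1,1,2), (1,2,2)
    |P|=3: 2 collections, coeffs (1), (2)
    |P|=4: 3 collections, coeffs (), (1), (1)


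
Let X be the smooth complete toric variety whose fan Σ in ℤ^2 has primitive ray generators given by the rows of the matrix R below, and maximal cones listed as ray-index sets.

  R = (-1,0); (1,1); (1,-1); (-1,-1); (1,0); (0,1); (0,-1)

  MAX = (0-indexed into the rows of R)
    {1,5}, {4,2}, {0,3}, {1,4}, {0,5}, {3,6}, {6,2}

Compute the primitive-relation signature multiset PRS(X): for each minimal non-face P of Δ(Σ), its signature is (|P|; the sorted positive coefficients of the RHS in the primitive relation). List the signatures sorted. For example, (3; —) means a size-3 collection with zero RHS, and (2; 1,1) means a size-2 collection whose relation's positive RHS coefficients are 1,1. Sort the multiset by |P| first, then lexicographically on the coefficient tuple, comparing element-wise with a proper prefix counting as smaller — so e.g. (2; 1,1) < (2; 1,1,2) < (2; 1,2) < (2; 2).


Σ has 14 primitive collections:

  P = {0,4}:  v_{0} + v_{4} = 0 ; sig = (2; —)
  P = {1,3}:  v_{1} + v_{3} = 0 ; sig = (2; —)
  P = {5,6}:  v_{5} + v_{6} = 0 ; sig = (2; —)
  P = {0,1}:  v_{0} + v_{1} = v_{5} ; sig = (2; 1)
  P = {0,2}:  v_{0} + v_{2} = v_{6} ; sig = (2; 1)
  P = {0,6}:  v_{0} + v_{6} = v_{3} ; sig = (2; 1)
  P = {1,6}:  v_{1} + v_{6} = v_{4} ; sig = (2; 1)
  P = {2,5}:  v_{2} + v_{5} = v_{4} ; sig = (2; 1)
  P = {3,4}:  v_{3} + v_{4} = v_{6} ; sig = (2; 1)
  P = {3,5}:  v_{3} + v_{5} = v_{0} ; sig = (2; 1)
  P = {4,5}:  v_{4} + v_{5} = v_{1} ; sig = (2; 1)
  P = {4,6}:  v_{4} + v_{6} = v_{2} ; sig = (2; 1)
  P = {1,2}:  v_{1} + v_{2} = 2·v_{4} ; sig = (2; 2)
  P = {2,3}:  v_{2} + v_{3} = 2·v_{6} ; sig = (2; 2)

Hence PRS(X_Σ) =
    |P|=2: 14 collections, coeffs (), (), (), (1), (1), (1), (1), (1), (1), (1), (1), (1), (2), (2)


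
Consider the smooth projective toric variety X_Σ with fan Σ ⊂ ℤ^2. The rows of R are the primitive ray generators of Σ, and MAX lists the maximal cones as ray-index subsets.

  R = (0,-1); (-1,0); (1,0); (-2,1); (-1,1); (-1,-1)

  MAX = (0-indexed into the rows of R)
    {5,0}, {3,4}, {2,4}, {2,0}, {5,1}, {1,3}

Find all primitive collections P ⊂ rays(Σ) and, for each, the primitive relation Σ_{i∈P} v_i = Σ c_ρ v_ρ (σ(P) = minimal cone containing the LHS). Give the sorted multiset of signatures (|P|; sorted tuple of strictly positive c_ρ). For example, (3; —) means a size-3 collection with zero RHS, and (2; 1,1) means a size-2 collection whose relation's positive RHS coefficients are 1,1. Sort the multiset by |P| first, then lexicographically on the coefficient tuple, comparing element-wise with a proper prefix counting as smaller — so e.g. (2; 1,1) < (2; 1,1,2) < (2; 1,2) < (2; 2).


Primitive collections (9):

  P = {1,2}:  v_{1} + v_{2} = 0  ⇒ sig = (2; —)
  P = {0,1}:  v_{0} + v_{1} = v_{5}  ⇒ sig = (2; 1)
  P = {0,4}:  v_{0} + v_{4} = v_{1}  ⇒ sig = (2; 1)
  P = {1,4}:  v_{1} + v_{4} = v_{3}  ⇒ sig = (2; 1)
  P = {2,3}:  v_{2} + v_{3} = v_{4}  ⇒ sig = (2; 1)
  P = {2,5}:  v_{2} + v_{5} = v_{0}  ⇒ sig = (2; 1)
  P = {0,3}:  v_{0} + v_{3} = 2·v_{1}  ⇒ sig = (2; 2)
  P = {4,5}:  v_{4} + v_{5} = 2·v_{1}  ⇒ sig = (2; 2)
  P = {3,5}:  v_{3} + v_{5} = 3·v_{1}  ⇒ sig = (2; 3)

Signatures (|P|; sorted positive RHS coefficients), sorted:
    |P|=2: 9 collections, coeffs (), (1), (1), (1), (1), (1), (2), (2), (3)


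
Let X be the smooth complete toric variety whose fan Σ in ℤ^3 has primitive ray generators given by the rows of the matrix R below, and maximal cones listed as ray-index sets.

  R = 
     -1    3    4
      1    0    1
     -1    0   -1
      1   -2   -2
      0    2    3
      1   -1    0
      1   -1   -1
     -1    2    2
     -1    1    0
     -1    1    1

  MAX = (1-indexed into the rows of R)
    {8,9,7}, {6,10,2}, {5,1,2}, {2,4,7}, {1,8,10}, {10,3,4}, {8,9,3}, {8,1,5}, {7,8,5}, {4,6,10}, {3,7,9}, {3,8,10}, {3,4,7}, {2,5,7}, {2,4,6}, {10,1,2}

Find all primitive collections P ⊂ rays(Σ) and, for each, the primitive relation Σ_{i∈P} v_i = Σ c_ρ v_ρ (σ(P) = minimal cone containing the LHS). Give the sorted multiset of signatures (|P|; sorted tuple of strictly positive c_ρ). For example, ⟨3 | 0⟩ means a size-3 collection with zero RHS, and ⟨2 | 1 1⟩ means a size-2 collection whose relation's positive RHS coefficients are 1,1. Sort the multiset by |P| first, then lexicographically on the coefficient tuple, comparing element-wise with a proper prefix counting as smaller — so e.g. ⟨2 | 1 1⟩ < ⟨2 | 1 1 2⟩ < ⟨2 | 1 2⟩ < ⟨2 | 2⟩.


The 23 primitive collections of Σ (r=10, n=3):

  P={2,3}:  v_{2} + v_{3} = 0  so sig = ⟨2 | 0⟩
  P={4,8}:  v_{4} + v_{8} = 0  so sig = ⟨2 | 0⟩
  P={6,9}:  v_{6} + v_{9} = 0  so sig = ⟨2 | 0⟩
  P={7,10}:  v_{7} + v_{10} = 0  so sig = ⟨2 | 0⟩
  P={1,7}:  v_{1} + v_{7} = v_{5}  so sig = ⟨2 | 1⟩
  P={2,8}:  v_{2} + v_{8} = v_{5}  so sig = ⟨2 | 1⟩
  P={3,5}:  v_{3} + v_{5} = v_{8}  so sig = ⟨2 | 1⟩
  P={4,5}:  v_{4} + v_{5} = v_{2}  so sig = ⟨2 | 1⟩
  P={5,10}:  v_{5} + v_{10} = v_{1}  so sig = ⟨2 | 1⟩
  P={1,3}:  v_{1} + v_{3} = v_{8} + v_{10}  so sig = ⟨2 | 1 1⟩
  P={1,4}:  v_{1} + v_{4} = v_{2} + v_{10}  so sig = ⟨2 | 1 1⟩
  P={2,9}:  v_{2} + v_{9} = v_{7} + v_{8}  so sig = ⟨2 | 1 1⟩
  P={3,6}:  v_{3} + v_{6} = v_{4} + v_{10}  so sig = ⟨2 | 1 1⟩
  P={4,9}:  v_{4} + v_{9} = v_{3} + v_{7}  so sig = ⟨2 | 1 1⟩
  P={6,7}:  v_{6} + v_{7} = v_{2} + v_{4}  so sig = ⟨2 | 1 1⟩
  P={6,8}:  v_{6} + v_{8} = v_{2} + v_{10}  so sig = ⟨2 | 1 1⟩
  P={9,10}:  v_{9} + v_{10} = v_{3} + v_{8}  so sig = ⟨2 | 1 1⟩
  P={5,6}:  v_{5} + v_{6} = 2·v_{2} + v_{10}  so sig = ⟨2 | 1 2⟩
  P={5,9}:  v_{5} + v_{9} = v_{7} + 2·v_{8}  so sig = ⟨2 | 1 2⟩
  P={1,9}:  v_{1} + v_{9} = 2·v_{8}  so sig = ⟨2 | 2⟩
  P={1,6}:  v_{1} + v_{6} = 2·v_{2} + 2·v_{10}  so sig = ⟨2 | 2 2⟩
  P={2,4,10}:  v_{2} + v_{4} + v_{10} = v_{6}  so sig = ⟨3 | 1⟩
  P={3,7,8}:  v_{3} + v_{7} + v_{8} = v_{9}  so sig = ⟨3 | 1⟩

Sorted signature multiset PRS(X):
{ ⟨2 | 0⟩ ×4,  ⟨2 | 1⟩ ×5,  ⟨2 | 1 1⟩ ×8,  ⟨2 | 1 2⟩ ×2,  ⟨2 | 2⟩,  ⟨2 | 2 2⟩,  ⟨3 | 1⟩ ×2 }


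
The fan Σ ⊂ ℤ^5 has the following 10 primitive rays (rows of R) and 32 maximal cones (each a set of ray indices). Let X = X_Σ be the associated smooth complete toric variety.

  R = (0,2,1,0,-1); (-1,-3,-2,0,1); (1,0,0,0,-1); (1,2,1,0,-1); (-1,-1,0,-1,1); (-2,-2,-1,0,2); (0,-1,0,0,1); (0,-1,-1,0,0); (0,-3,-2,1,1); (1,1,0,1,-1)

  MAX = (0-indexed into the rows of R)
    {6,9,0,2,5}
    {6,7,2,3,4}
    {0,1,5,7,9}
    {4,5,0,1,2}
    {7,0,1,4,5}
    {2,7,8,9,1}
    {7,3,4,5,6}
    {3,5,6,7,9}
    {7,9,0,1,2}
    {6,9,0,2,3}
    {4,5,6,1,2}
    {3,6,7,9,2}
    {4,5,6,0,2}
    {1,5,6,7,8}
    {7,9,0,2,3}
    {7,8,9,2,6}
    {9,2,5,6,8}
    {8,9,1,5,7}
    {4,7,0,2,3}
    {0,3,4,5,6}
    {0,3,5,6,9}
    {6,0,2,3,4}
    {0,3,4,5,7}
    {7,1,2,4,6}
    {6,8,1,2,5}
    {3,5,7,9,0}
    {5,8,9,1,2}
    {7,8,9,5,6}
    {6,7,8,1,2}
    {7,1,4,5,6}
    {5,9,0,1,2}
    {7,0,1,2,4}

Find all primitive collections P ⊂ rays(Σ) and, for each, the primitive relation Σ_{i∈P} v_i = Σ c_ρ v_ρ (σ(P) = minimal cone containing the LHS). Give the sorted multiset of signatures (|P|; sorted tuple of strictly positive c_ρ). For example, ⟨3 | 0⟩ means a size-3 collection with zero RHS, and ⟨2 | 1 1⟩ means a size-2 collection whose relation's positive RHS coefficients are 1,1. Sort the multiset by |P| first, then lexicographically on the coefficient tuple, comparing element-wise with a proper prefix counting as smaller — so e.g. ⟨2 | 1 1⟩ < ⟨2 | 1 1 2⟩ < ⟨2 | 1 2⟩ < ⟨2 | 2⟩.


The 10 primitive collections of Σ (r=10, n=5):

  P={4,9}:  v_{4} + v_{9} = 0  ⇒ sig = ⟨2 | 0⟩
  P={1,3}:  v_{1} + v_{3} = v_{7}  ⇒ sig = ⟨2 | 1⟩
  P={4,8}:  v_{4} + v_{8} = v_{1} + v_{6}  ⇒ sig = ⟨2 | 1 1⟩
  P={0,8}:  v_{0} + v_{8} = v_{2} + v_{5} + v_{9}  ⇒ sig = ⟨2 | 1 1 1⟩
  P={3,8}:  v_{3} + v_{8} = v_{6} + v_{7} + v_{9}  ⇒ sig = ⟨2 | 1 1 1⟩
  P={0,6,7}:  v_{0} + v_{6} + v_{7} = 0  ⇒ sig = ⟨3 | 0⟩
  P={2,3,5}:  v_{2} + v_{3} + v_{5} = 0  ⇒ sig = ⟨3 | 0⟩
  P={1,6,9}:  v_{1} + v_{6} + v_{9} = v_{8}  ⇒ sig = ⟨3 | 1⟩
  P={2,5,7}:  v_{2} + v_{5} + v_{7} = v_{1}  ⇒ sig = ⟨3 | 1⟩
  P={0,1,6}:  v_{0} + v_{1} + v_{6} = v_{2} + v_{5}  ⇒ sig = ⟨3 | 1 1⟩

Sorted signature multiset PRS(X):
    ⟨2 | 0⟩
    ⟨2 | 1⟩
    ⟨2 | 1 1⟩
    ⟨2 | 1 1 1⟩
    ⟨2 | 1 1 1⟩
    ⟨3 | 0⟩
    ⟨3 | 0⟩
    ⟨3 | 1⟩
    ⟨3 | 1⟩
    ⟨3 | 1 1⟩


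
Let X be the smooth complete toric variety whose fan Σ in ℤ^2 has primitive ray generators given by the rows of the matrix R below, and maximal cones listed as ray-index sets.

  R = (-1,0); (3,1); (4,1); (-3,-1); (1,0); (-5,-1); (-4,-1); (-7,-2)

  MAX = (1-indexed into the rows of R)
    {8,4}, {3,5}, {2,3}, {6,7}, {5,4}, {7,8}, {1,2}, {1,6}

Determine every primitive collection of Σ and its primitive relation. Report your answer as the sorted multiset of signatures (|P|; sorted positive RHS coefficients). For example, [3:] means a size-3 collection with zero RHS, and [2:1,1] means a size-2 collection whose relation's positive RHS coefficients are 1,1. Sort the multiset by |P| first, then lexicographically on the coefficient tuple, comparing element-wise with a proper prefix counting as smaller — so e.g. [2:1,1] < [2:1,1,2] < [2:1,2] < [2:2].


20 collections generate NE(X_Σ); each relation:

  P={1,5}:  v_{1} + v_{5} = 0  ⟹  sig = [2:]
  P={2,4}:  v_{2} + v_{4} = 0  ⟹  sig = [2:]
  P={3,7}:  v_{3} + v_{7} = 0  ⟹  sig = [2:]
  P={1,3}:  v_{1} + v_{3} = v_{2}  ⟹  sig = [2:1]
  P={1,4}:  v_{1} + v_{4} = v_{7}  ⟹  sig = [2:1]
  P={1,7}:  v_{1} + v_{7} = v_{6}  ⟹  sig = [2:1]
  P={2,5}:  v_{2} + v_{5} = v_{3}  ⟹  sig = [2:1]
  P={2,7}:  v_{2} + v_{7} = v_{1}  ⟹  sig = [2:1]
  P={2,8}:  v_{2} + v_{8} = v_{7}  ⟹  sig = [2:1]
  P={3,4}:  v_{3} + v_{4} = v_{5}  ⟹  sig = [2:1]
  P={3,6}:  v_{3} + v_{6} = v_{1}  ⟹  sig = [2:1]
  P={3,8}:  v_{3} + v_{8} = v_{4}  ⟹  sig = [2:1]
  P={4,7}:  v_{4} + v_{7} = v_{8}  ⟹  sig = [2:1]
  P={5,6}:  v_{5} + v_{6} = v_{7}  ⟹  sig = [2:1]
  P={5,7}:  v_{5} + v_{7} = v_{4}  ⟹  sig = [2:1]
  P={1,8}:  v_{1} + v_{8} = 2·v_{7}  ⟹  sig = [2:2]
  P={2,6}:  v_{2} + v_{6} = 2·v_{1}  ⟹  sig = [2:2]
  P={4,6}:  v_{4} + v_{6} = 2·v_{7}  ⟹  sig = [2:2]
  P={5,8}:  v_{5} + v_{8} = 2·v_{4}  ⟹  sig = [2:2]
  P={6,8}:  v_{6} + v_{8} = 3·v_{7}  ⟹  sig = [2:3]

Hence PRS(X_Σ) =
{ [2:] ×3,  [2:1] ×12,  [2:2] ×4,  [2:3] }


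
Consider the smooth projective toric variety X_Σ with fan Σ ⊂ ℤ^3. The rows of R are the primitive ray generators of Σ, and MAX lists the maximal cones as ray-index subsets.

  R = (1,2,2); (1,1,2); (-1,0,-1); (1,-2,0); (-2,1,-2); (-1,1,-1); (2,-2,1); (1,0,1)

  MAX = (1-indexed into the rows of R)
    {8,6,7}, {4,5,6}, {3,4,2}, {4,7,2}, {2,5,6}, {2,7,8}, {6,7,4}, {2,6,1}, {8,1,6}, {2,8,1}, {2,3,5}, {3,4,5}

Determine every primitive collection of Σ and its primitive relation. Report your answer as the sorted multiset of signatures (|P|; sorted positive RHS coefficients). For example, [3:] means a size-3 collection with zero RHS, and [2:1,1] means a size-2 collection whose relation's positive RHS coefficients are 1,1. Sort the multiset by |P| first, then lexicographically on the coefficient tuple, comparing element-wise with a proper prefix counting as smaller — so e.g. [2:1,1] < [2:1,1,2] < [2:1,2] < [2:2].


Minimal non-faces — 14 found among 8 rays, 12 max cones:

  P = {3,8}:  v_{3} + v_{8} = 0 ; sig = [2:]
  P = {3,6}:  v_{3} + v_{6} = v_{5} ; sig = [2:1]
  P = {3,7}:  v_{3} + v_{7} = v_{4} ; sig = [2:1]
  P = {4,8}:  v_{4} + v_{8} = v_{7} ; sig = [2:1]
  P = {5,8}:  v_{5} + v_{8} = v_{6} ; sig = [2:1]
  P = {1,3}:  v_{1} + v_{3} = v_{2} + v_{6} ; sig = [2:1,1]
  P = {5,7}:  v_{5} + v_{7} = v_{4} + v_{6} ; sig = [2:1,1]
  P = {1,5}:  v_{1} + v_{5} = v_{2} + 2·v_{6} ; sig = [2:1,2]
  P = {1,4}:  v_{1} + v_{4} = 2·v_{8} ; sig = [2:2]
  P = {1,7}:  v_{1} + v_{7} = 3·v_{8} ; sig = [2:3]
  P = {2,4,5}:  v_{2} + v_{4} + v_{5} = 0 ; sig = [3:]
  P = {2,4,6}:  v_{2} + v_{4} + v_{6} = v_{8} ; sig = [3:1]
  P = {2,6,8}:  v_{2} + v_{6} + v_{8} = v_{1} ; sig = [3:1]
  P = {2,6,7}:  v_{2} + v_{6} + v_{7} = 2·v_{8} ; sig = [3:2]

Sorted signature multiset PRS(X):
[[2:], [2:1], [2:1], [2:1], [2:1], [2:1,1], [2:1,1], [2:1,2], [2:2], [2:3], [3:], [3:1], [3:1], [3:2]]


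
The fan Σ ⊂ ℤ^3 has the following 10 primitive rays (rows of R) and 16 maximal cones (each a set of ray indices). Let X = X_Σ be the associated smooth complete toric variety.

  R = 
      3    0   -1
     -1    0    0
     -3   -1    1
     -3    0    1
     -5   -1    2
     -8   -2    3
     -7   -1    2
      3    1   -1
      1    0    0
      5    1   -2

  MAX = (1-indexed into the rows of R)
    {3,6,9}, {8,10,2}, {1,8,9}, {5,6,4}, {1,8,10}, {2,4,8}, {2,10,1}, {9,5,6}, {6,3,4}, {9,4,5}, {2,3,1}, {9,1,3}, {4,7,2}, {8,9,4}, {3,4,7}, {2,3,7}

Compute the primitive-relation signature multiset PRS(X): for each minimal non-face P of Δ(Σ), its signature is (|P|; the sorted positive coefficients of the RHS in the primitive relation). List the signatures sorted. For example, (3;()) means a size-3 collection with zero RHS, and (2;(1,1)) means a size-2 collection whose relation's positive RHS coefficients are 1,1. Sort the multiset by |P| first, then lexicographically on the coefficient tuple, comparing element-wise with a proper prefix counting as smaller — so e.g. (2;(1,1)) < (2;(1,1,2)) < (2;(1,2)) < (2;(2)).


Δ(Σ) — 10 vertices, 25 min non-faces:

  • {1,4}:  v_{1} + v_{4} = 0 ; sig = (2;())
  • {2,9}:  v_{2} + v_{9} = 0 ; sig = (2;())
  • {3,8}:  v_{3} + v_{8} = 0 ; sig = (2;())
  • {5,10}:  v_{5} + v_{10} = 0 ; sig = (2;())
  • {3,5}:  v_{3} + v_{5} = v_{6} ; sig = (2;(1))
  • {6,8}:  v_{6} + v_{8} = v_{5} ; sig = (2;(1))
  • {6,10}:  v_{6} + v_{10} = v_{3} ; sig = (2;(1))
  • {1,5}:  v_{1} + v_{5} = v_{3} + v_{9} ; sig = (2;(1,1))
  • {1,7}:  v_{1} + v_{7} = v_{2} + v_{3} ; sig = (2;(1,1))
  • {2,5}:  v_{2} + v_{5} = v_{3} + v_{4} ; sig = (2;(1,1))
  • {3,10}:  v_{3} + v_{10} = v_{1} + v_{2} ; sig = (2;(1,1))
  • {4,10}:  v_{4} + v_{10} = v_{2} + v_{8} ; sig = (2;(1,1))
  • {5,8}:  v_{5} + v_{8} = v_{4} + v_{9} ; sig = (2;(1,1))
  • {7,8}:  v_{7} + v_{8} = v_{2} + v_{4} ; sig = (2;(1,1))
  • {7,9}:  v_{7} + v_{9} = v_{3} + v_{4} ; sig = (2;(1,1))
  • {9,10}:  v_{9} + v_{10} = v_{1} + v_{8} ; sig = (2;(1,1))
  • {1,6}:  v_{1} + v_{6} = 2·v_{3} + v_{9} ; sig = (2;(1,2))
  • {2,6}:  v_{2} + v_{6} = 2·v_{3} + v_{4} ; sig = (2;(1,2))
  • {7,10}:  v_{7} + v_{10} = 2·v_{2} ; sig = (2;(2))
  • {5,7}:  v_{5} + v_{7} = 2·v_{3} + 2·v_{4} ; sig = (2;(2,2))
  • {6,7}:  v_{6} + v_{7} = 3·v_{3} + 2·v_{4} ; sig = (2;(2,3))
  • {1,2,8}:  v_{1} + v_{2} + v_{8} = v_{10} ; sig = (3;(1))
  • {2,3,4}:  v_{2} + v_{3} + v_{4} = v_{7} ; sig = (3;(1))
  • {3,4,9}:  v_{3} + v_{4} + v_{9} = v_{5} ; sig = (3;(1))
  • {4,6,9}:  v_{4} + v_{6} + v_{9} = 2·v_{5} ; sig = (3;(2))

so the primitive-relation signature multiset is
    |P|=2: 21 collections, coeffs (), (), (), (), (1), (1), (1), (1,1), (1,1), (1,1), (1,1), (1,1), (1,1), (1,1), (1,1), (1,1), (1,2), (1,2), (2), (2,2), (2,3)
    |P|=3: 4 collections, coeffs (1), (1), (1), (2)


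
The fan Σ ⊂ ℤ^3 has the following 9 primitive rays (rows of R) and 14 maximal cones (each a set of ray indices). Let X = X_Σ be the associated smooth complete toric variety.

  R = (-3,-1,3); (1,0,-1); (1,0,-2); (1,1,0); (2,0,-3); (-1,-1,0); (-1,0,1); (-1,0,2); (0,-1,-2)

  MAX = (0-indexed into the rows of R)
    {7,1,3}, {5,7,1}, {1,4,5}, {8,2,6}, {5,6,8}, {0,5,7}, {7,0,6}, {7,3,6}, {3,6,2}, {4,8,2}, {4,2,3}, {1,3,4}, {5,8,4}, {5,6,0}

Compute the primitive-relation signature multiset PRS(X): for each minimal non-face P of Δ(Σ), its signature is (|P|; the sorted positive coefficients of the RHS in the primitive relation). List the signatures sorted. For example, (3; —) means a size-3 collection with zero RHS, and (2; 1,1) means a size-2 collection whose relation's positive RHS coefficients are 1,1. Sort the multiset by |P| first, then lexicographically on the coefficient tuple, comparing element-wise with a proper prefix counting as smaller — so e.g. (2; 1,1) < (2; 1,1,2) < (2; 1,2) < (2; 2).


Δ(Σ) — 9 vertices, 16 min non-faces:

  P={1,6}:  v_{1} + v_{6} = 0  ⇒ sig = (2; —)
  P={2,7}:  v_{2} + v_{7} = 0  ⇒ sig = (2; —)
  P={3,5}:  v_{3} + v_{5} = 0  ⇒ sig = (2; —)
  P={0,4}:  v_{0} + v_{4} = v_{5}  ⇒ sig = (2; 1)
  P={1,2}:  v_{1} + v_{2} = v_{4}  ⇒ sig = (2; 1)
  P={2,5}:  v_{2} + v_{5} = v_{8}  ⇒ sig = (2; 1)
  P={3,8}:  v_{3} + v_{8} = v_{2}  ⇒ sig = (2; 1)
  P={4,6}:  v_{4} + v_{6} = v_{2}  ⇒ sig = (2; 1)
  P={4,7}:  v_{4} + v_{7} = v_{1}  ⇒ sig = (2; 1)
  P={7,8}:  v_{7} + v_{8} = v_{5}  ⇒ sig = (2; 1)
  P={0,1}:  v_{0} + v_{1} = v_{5} + v_{7}  ⇒ sig = (2; 1,1)
  P={0,2}:  v_{0} + v_{2} = v_{5} + v_{6}  ⇒ sig = (2; 1,1)
  P={0,3}:  v_{0} + v_{3} = v_{6} + v_{7}  ⇒ sig = (2; 1,1)
  P={1,8}:  v_{1} + v_{8} = v_{4} + v_{5}  ⇒ sig = (2; 1,1)
  P={0,8}:  v_{0} + v_{8} = 2·v_{5} + v_{6}  ⇒ sig = (2; 1,2)
  P={5,6,7}:  v_{5} + v_{6} + v_{7} = v_{0}  ⇒ sig = (3; 1)

Signatures (|P|; sorted positive RHS coefficients), sorted:
{ (2; —) ×3,  (2; 1) ×7,  (2; 1,1) ×4,  (2; 1,2),  (3; 1) }


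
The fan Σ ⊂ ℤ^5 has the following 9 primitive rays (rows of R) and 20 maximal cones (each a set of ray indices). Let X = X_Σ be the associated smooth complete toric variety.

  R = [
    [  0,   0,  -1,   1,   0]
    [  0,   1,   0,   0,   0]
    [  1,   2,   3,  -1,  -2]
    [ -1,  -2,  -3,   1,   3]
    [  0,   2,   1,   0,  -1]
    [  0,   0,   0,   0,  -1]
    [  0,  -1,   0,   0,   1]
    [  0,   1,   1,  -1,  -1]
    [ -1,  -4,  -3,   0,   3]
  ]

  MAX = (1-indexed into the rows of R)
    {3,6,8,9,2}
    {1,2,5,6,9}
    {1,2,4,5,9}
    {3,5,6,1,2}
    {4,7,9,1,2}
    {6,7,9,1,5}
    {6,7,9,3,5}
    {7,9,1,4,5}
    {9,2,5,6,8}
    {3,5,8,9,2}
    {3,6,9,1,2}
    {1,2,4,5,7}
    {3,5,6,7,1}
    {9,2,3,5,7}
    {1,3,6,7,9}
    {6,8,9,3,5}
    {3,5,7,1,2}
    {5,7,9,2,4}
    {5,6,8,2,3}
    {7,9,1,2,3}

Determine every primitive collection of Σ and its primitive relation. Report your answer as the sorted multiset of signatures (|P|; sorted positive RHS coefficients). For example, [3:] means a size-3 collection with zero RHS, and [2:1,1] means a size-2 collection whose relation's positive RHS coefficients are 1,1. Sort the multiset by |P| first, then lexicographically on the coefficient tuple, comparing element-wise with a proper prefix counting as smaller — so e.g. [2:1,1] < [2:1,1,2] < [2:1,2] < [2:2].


9 minimal non-faces of Δ(Σ) (on 9 rays):

  • {1,8}:  v_{1} + v_{8} = v_{2} + v_{6}  →  sig = [2:1,1]
  • {3,4}:  v_{3} + v_{4} = v_{2} + v_{7}  →  sig = [2:1,1]
  • {4,6}:  v_{4} + v_{6} = v_{1} + v_{5} + v_{9}  →  sig = [2:1,1,1]
  • {4,8}:  v_{4} + v_{8} = v_{2} + v_{5} + v_{9}  →  sig = [2:1,1,1]
  • {7,8}:  v_{7} + v_{8} = v_{3} + v_{5} + v_{9}  →  sig = [2:1,1,1]
  • {2,6,7}:  v_{2} + v_{6} + v_{7} = 0  →  sig = [3:]
  • {1,3,5,9}:  v_{1} + v_{3} + v_{5} + v_{9} = 0  →  sig = [4:]
  • {1,2,5,7,9}:  v_{1} + v_{2} + v_{5} + v_{7} + v_{9} = v_{4}  →  sig = [5:1]
  • {2,3,5,6,9}:  v_{2} + v_{3} + v_{5} + v_{6} + v_{9} = v_{8}  →  sig = [5:1]

so the primitive-relation signature multiset is
    [2:1,1]
    [2:1,1]
    [2:1,1,1]
    [2:1,1,1]
    [2:1,1,1]
    [3:]
    [4:]
    [5:1]
    [5:1]


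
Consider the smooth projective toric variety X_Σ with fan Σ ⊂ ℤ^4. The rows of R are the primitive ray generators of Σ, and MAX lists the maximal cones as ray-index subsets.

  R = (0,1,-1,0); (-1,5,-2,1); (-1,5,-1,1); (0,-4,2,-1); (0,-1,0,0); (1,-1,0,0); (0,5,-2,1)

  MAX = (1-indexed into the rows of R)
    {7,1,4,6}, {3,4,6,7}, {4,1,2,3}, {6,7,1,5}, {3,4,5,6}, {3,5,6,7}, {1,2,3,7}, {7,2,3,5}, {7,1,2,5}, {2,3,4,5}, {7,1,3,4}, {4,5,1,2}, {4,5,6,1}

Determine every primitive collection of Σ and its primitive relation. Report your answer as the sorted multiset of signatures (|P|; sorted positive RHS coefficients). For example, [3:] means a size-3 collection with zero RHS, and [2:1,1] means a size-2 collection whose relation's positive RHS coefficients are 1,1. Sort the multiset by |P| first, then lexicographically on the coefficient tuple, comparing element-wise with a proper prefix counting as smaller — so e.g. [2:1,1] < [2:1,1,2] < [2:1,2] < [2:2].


Δ(Σ) — 7 vertices, 5 min non-faces:

  P = {2,6}:  v_{2} + v_{6} = v_{5} + v_{7} ; sig = [2:1,1]
  P = {4,5,7}:  v_{4} + v_{5} + v_{7} = 0 ; sig = [3:]
  P = {1,3,5}:  v_{1} + v_{3} + v_{5} = v_{2} ; sig = [3:1]
  P = {1,3,6}:  v_{1} + v_{3} + v_{6} = v_{7} ; sig = [3:1]
  P = {2,4,7}:  v_{2} + v_{4} + v_{7} = v_{1} + v_{3} ; sig = [3:1,1]

Sorted signature multiset PRS(X):
    |P|=2: 1 collection, coeffs (1,1)
    |P|=3: 4 collections, coeffs (), (1), (1), (1,1)


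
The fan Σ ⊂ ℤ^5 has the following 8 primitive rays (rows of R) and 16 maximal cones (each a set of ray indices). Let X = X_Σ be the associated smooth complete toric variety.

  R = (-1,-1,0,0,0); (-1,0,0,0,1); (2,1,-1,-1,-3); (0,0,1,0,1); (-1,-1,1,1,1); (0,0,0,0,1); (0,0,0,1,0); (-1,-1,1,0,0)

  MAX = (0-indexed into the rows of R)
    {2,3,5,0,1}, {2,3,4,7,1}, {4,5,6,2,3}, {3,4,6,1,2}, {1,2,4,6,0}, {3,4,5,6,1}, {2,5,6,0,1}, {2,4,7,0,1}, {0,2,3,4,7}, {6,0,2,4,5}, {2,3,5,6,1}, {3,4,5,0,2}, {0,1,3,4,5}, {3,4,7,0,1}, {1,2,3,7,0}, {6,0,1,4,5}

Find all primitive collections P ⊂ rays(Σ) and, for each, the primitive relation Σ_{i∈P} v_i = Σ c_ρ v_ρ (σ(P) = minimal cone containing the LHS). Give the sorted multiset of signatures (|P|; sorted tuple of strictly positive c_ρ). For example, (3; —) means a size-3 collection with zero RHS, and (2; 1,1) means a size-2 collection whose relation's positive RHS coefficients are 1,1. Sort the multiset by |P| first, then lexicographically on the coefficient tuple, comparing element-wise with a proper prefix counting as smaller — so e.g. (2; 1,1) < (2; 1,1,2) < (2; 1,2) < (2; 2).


5 collections generate NE(X_Σ); each relation:

  • {5,7}:  v_{5} + v_{7} = v_{0} + v_{3}  ⇒ sig = (2; 1,1)
  • {6,7}:  v_{6} + v_{7} = v_{1} + v_{2} + 2·v_{4}  ⇒ sig = (2; 1,1,2)
  • {0,3,6}:  v_{0} + v_{3} + v_{6} = v_{4}  ⇒ sig = (3; 1)
  • {1,2,4,5}:  v_{1} + v_{2} + v_{4} + v_{5} = 0  ⇒ sig = (4; —)
  • {0,1,2,3,4}:  v_{0} + v_{1} + v_{2} + v_{3} + v_{4} = v_{7}  ⇒ sig = (5; 1)

Signatures (|P|; sorted positive RHS coefficients), sorted:
    |P|=2: 2 collections, coeffs (1,1), (1,1,2)
    |P|=3: 1 collection, coeffs (1)
    |P|=4: 1 collection, coeffs ()
    |P|=5: 1 collection, coeffs (1)


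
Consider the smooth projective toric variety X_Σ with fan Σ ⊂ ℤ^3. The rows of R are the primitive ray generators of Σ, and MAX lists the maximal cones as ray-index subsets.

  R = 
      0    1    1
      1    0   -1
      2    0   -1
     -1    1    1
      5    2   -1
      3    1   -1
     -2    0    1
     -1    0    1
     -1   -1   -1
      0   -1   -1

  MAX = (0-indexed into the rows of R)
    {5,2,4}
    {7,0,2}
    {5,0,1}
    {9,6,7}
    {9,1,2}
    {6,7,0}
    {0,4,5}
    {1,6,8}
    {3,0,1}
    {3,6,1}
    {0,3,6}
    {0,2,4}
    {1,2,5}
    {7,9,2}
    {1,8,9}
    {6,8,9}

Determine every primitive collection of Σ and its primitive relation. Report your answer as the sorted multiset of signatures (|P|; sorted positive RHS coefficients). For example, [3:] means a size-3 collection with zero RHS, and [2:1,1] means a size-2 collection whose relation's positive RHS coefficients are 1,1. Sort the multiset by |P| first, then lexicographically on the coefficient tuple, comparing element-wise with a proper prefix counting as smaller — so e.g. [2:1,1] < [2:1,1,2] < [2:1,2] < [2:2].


|primitive collections| = 25. Relations:

  P = {0,9}:  v_{0} + v_{9} = 0  ⇒ sig = [2:]
  P = {1,7}:  v_{1} + v_{7} = 0  ⇒ sig = [2:]
  P = {2,6}:  v_{2} + v_{6} = 0  ⇒ sig = [2:]
  P = {0,8}:  v_{0} + v_{8} = v_{1} + v_{6}  ⇒ sig = [2:1,1]
  P = {2,3}:  v_{2} + v_{3} = v_{0} + v_{1}  ⇒ sig = [2:1,1]
  P = {2,8}:  v_{2} + v_{8} = v_{1} + v_{9}  ⇒ sig = [2:1,1]
  P = {3,7}:  v_{3} + v_{7} = v_{0} + v_{6}  ⇒ sig = [2:1,1]
  P = {3,9}:  v_{3} + v_{9} = v_{1} + v_{6}  ⇒ sig = [2:1,1]
  P = {4,6}:  v_{4} + v_{6} = v_{0} + v_{5}  ⇒ sig = [2:1,1]
  P = {4,8}:  v_{4} + v_{8} = v_{1} + v_{5}  ⇒ sig = [2:1,1]
  P = {4,9}:  v_{4} + v_{9} = v_{2} + v_{5}  ⇒ sig = [2:1,1]
  P = {5,6}:  v_{5} + v_{6} = v_{0} + v_{1}  ⇒ sig = [2:1,1]
  P = {5,7}:  v_{5} + v_{7} = v_{0} + v_{2}  ⇒ sig = [2:1,1]
  P = {5,9}:  v_{5} + v_{9} = v_{1} + v_{2}  ⇒ sig = [2:1,1]
  P = {7,8}:  v_{7} + v_{8} = v_{6} + v_{9}  ⇒ sig = [2:1,1]
  P = {3,4}:  v_{3} + v_{4} = 2·v_{0} + v_{1} + v_{5}  ⇒ sig = [2:1,1,2]
  P = {1,4}:  v_{1} + v_{4} = 2·v_{5}  ⇒ sig = [2:2]
  P = {5,8}:  v_{5} + v_{8} = 2·v_{1}  ⇒ sig = [2:2]
  P = {3,5}:  v_{3} + v_{5} = 2·v_{0} + 2·v_{1}  ⇒ sig = [2:2,2]
  P = {3,8}:  v_{3} + v_{8} = 2·v_{1} + 2·v_{6}  ⇒ sig = [2:2,2]
  P = {4,7}:  v_{4} + v_{7} = 2·v_{0} + 2·v_{2}  ⇒ sig = [2:2,2]
  P = {0,1,2}:  v_{0} + v_{1} + v_{2} = v_{5}  ⇒ sig = [3:1]
  P = {0,1,6}:  v_{0} + v_{1} + v_{6} = v_{3}  ⇒ sig = [3:1]
  P = {0,2,5}:  v_{0} + v_{2} + v_{5} = v_{4}  ⇒ sig = [3:1]
  P = {1,6,9}:  v_{1} + v_{6} + v_{9} = v_{8}  ⇒ sig = [3:1]

Sorted signature multiset PRS(X):
{ [2:] ×3,  [2:1,1] ×12,  [2:1,1,2],  [2:2] ×2,  [2:2,2] ×3,  [3:1] ×4 }


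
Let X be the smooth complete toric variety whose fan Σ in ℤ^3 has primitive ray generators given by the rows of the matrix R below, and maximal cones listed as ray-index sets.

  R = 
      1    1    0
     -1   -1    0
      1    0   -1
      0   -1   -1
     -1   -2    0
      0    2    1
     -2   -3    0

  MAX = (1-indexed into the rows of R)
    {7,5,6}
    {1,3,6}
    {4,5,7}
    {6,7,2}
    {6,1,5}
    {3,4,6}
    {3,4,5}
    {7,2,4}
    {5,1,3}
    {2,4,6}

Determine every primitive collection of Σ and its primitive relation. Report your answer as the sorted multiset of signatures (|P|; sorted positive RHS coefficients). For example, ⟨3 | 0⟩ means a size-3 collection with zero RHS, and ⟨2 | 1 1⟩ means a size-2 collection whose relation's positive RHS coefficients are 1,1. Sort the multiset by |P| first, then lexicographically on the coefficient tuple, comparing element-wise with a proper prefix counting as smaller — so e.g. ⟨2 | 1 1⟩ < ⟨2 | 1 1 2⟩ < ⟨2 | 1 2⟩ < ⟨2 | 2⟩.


The 9 primitive collections of Σ (r=7, n=3):

  • {1,2}:  v_{1} + v_{2} = 0  ⟹  sig = ⟨2 | 0⟩
  • {1,4}:  v_{1} + v_{4} = v_{3}  ⟹  sig = ⟨2 | 1⟩
  • {1,7}:  v_{1} + v_{7} = v_{5}  ⟹  sig = ⟨2 | 1⟩
  • {2,3}:  v_{2} + v_{3} = v_{4}  ⟹  sig = ⟨2 | 1⟩
  • {2,5}:  v_{2} + v_{5} = v_{7}  ⟹  sig = ⟨2 | 1⟩
  • {3,7}:  v_{3} + v_{7} = v_{4} + v_{5}  ⟹  sig = ⟨2 | 1 1⟩
  • {3,5,6}:  v_{3} + v_{5} + v_{6} = 0  ⟹  sig = ⟨3 | 0⟩
  • {4,5,6}:  v_{4} + v_{5} + v_{6} = v_{2}  ⟹  sig = ⟨3 | 1⟩
  • {4,6,7}:  v_{4} + v_{6} + v_{7} = 2·v_{2}  ⟹  sig = ⟨3 | 2⟩

Hence PRS(X_Σ) =
    ⟨2 | 0⟩
    ⟨2 | 1⟩
    ⟨2 | 1⟩
    ⟨2 | 1⟩
    ⟨2 | 1⟩
    ⟨2 | 1 1⟩
    ⟨3 | 0⟩
    ⟨3 | 1⟩
    ⟨3 | 2⟩


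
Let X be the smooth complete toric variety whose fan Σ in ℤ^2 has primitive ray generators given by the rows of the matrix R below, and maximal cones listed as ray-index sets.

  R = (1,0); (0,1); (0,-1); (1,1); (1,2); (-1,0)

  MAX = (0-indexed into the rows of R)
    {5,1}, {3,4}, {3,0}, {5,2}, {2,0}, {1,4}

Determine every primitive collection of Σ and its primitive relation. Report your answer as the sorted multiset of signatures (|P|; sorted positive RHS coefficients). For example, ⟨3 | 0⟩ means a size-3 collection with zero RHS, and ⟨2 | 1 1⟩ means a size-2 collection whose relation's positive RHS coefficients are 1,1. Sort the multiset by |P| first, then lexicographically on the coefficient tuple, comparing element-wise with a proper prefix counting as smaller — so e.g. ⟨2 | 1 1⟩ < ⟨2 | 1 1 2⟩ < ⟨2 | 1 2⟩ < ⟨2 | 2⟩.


Σ has 9 primitive collections:

  P = {0,5}:  v_{0} + v_{5} = 0 ; sig = ⟨2 | 0⟩
  P = {1,2}:  v_{1} + v_{2} = 0 ; sig = ⟨2 | 0⟩
  P = {0,1}:  v_{0} + v_{1} = v_{3} ; sig = ⟨2 | 1⟩
  P = {1,3}:  v_{1} + v_{3} = v_{4} ; sig = ⟨2 | 1⟩
  P = {2,3}:  v_{2} + v_{3} = v_{0} ; sig = ⟨2 | 1⟩
  P = {2,4}:  v_{2} + v_{4} = v_{3} ; sig = ⟨2 | 1⟩
  P = {3,5}:  v_{3} + v_{5} = v_{1} ; sig = ⟨2 | 1⟩
  P = {0,4}:  v_{0} + v_{4} = 2·v_{3} ; sig = ⟨2 | 2⟩
  P = {4,5}:  v_{4} + v_{5} = 2·v_{1} ; sig = ⟨2 | 2⟩

Sorted signature multiset PRS(X):
    ⟨2 | 0⟩
    ⟨2 | 0⟩
    ⟨2 | 1⟩
    ⟨2 | 1⟩
    ⟨2 | 1⟩
    ⟨2 | 1⟩
    ⟨2 | 1⟩
    ⟨2 | 2⟩
    ⟨2 | 2⟩


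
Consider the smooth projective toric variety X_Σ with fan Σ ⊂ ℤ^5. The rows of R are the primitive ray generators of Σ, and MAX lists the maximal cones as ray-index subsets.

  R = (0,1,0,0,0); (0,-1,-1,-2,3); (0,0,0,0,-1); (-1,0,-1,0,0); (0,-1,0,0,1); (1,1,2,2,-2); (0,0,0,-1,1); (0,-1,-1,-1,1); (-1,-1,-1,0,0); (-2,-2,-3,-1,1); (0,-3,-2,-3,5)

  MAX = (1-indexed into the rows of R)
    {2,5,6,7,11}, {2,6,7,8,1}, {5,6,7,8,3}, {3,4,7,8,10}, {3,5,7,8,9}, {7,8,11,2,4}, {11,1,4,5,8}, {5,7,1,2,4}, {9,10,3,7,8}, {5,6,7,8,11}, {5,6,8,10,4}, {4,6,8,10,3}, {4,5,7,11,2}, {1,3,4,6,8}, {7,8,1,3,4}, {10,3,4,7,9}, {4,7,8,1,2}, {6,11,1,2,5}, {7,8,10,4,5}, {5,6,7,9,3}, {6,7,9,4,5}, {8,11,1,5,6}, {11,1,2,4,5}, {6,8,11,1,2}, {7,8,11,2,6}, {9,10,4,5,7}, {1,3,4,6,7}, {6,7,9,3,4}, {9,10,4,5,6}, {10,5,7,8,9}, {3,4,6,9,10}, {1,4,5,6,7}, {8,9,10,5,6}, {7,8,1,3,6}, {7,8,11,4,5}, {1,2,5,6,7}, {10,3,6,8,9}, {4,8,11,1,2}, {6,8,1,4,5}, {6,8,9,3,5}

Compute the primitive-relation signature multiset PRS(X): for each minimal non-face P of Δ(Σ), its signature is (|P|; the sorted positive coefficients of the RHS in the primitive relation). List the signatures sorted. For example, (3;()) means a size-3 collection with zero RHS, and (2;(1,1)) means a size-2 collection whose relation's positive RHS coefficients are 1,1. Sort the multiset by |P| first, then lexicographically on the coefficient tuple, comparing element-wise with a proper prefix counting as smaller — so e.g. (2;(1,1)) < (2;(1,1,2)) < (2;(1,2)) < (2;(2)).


Minimal non-faces — 20 found among 11 rays, 40 max cones:

  P = {1,9}:  v_{1} + v_{9} = v_{4} ; sig = (2;(1))
  P = {2,3}:  v_{2} + v_{3} = v_{7} + v_{8} ; sig = (2;(1,1))
  P = {2,9}:  v_{2} + v_{9} = v_{4} + v_{5} + v_{7} + v_{8} ; sig = (2;(1,1,1,1))
  P = {3,11}:  v_{3} + v_{11} = v_{5} + v_{7} + 2·v_{8} ; sig = (2;(1,1,2))
  P = {2,10}:  v_{2} + v_{10} = 2·v_{4} + v_{5} + v_{7} + 2·v_{8} ; sig = (2;(1,1,2,2))
  P = {9,11}:  v_{9} + v_{11} = v_{4} + 2·v_{5} + v_{7} + 2·v_{8} ; sig = (2;(1,1,2,2))
  P = {1,10}:  v_{1} + v_{10} = 2·v_{4} + v_{8} ; sig = (2;(1,2))
  P = {10,11}:  v_{10} + v_{11} = 2·v_{4} + 2·v_{5} + v_{7} + 3·v_{8} ; sig = (2;(1,2,2,3))
  P = {1,3,5}:  v_{1} + v_{3} + v_{5} = 0 ; sig = (3;())
  P = {2,5,8}:  v_{2} + v_{5} + v_{8} = v_{11} ; sig = (3;(1))
  P = {3,4,5}:  v_{3} + v_{4} + v_{5} = v_{9} ; sig = (3;(1))
  P = {4,8,9}:  v_{4} + v_{8} + v_{9} = v_{10} ; sig = (3;(1))
  P = {6,7,10}:  v_{6} + v_{7} + v_{10} = v_{9} ; sig = (3;(1))
  P = {2,4,6}:  v_{2} + v_{4} + v_{6} = v_{1} + v_{5} ; sig = (3;(1,1))
  P = {4,6,11}:  v_{4} + v_{6} + v_{11} = v_{1} + 2·v_{5} + v_{8} ; sig = (3;(1,1,2))
  P = {3,5,10}:  v_{3} + v_{5} + v_{10} = v_{8} + 2·v_{9} ; sig = (3;(1,2))
  P = {1,7,11}:  v_{1} + v_{7} + v_{11} = 2·v_{2} ; sig = (3;(2))
  P = {4,6,7,8}:  v_{4} + v_{6} + v_{7} + v_{8} = 0 ; sig = (4;())
  P = {1,5,7,8}:  v_{1} + v_{5} + v_{7} + v_{8} = v_{2} ; sig = (4;(1))
  P = {6,7,8,9}:  v_{6} + v_{7} + v_{8} + v_{9} = v_{3} + v_{5} ; sig = (4;(1,1))

Sorted signature multiset PRS(X):
{ (2;(1)),  (2;(1,1)),  (2;(1,1,1,1)),  (2;(1,1,2)),  (2;(1,1,2,2)) ×2,  (2;(1,2)),  (2;(1,2,2,3)),  (3;()),  (3;(1)) ×4,  (3;(1,1)),  (3;(1,1,2)),  (3;(1,2)),  (3;(2)),  (4;()),  (4;(1)),  (4;(1,1)) }


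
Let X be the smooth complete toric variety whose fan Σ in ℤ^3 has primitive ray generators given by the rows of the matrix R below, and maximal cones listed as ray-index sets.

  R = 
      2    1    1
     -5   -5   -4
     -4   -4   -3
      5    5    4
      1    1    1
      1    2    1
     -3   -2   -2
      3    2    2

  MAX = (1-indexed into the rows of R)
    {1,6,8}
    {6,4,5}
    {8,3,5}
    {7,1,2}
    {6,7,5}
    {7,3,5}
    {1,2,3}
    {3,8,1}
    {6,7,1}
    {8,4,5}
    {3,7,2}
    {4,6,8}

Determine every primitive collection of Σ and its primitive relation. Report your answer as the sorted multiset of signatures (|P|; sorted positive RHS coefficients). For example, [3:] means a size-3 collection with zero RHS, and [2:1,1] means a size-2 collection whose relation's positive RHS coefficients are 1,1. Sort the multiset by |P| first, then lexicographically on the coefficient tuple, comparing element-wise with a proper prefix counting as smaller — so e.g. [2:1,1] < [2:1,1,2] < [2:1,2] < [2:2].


12 collections generate NE(X_Σ); each relation:

  P={2,4}:  v_{2} + v_{4} = 0 ; sig = [2:]
  P={7,8}:  v_{7} + v_{8} = 0 ; sig = [2:]
  P={1,5}:  v_{1} + v_{5} = v_{8} ; sig = [2:1]
  P={2,5}:  v_{2} + v_{5} = v_{3} ; sig = [2:1]
  P={3,4}:  v_{3} + v_{4} = v_{5} ; sig = [2:1]
  P={3,6}:  v_{3} + v_{6} = v_{7} ; sig = [2:1]
  P={2,8}:  v_{2} + v_{8} = v_{1} + v_{3} ; sig = [2:1,1]
  P={4,7}:  v_{4} + v_{7} = v_{5} + v_{6} ; sig = [2:1,1]
  P={1,4}:  v_{1} + v_{4} = v_{6} + 2·v_{8} ; sig = [2:1,2]
  P={2,6}:  v_{2} + v_{6} = v_{1} + 2·v_{7} ; sig = [2:1,2]
  P={1,3,7}:  v_{1} + v_{3} + v_{7} = v_{2} ; sig = [3:1]
  P={5,6,8}:  v_{5} + v_{6} + v_{8} = v_{4} ; sig = [3:1]

Sorted signature multiset PRS(X):
[[2:], [2:], [2:1], [2:1], [2:1], [2:1], [2:1,1], [2:1,1], [2:1,2], [2:1,2], [3:1], [3:1]]
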